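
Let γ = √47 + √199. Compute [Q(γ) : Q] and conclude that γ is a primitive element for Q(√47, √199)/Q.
[Q(γ) : Q] = 4 (equivalently, Q(γ) = Q(√47, √199))

Obviously Q(γ) ⊆ Q(√47, √199), and [Q(√47, √199):Q] = 4 (since 47, 199 are distinct squarefree integers > 1 with 9353 not a perfect square). To show equality we compute the minimal polynomial of γ. From γ = √47 + √199: γ^2 = 47 + 2√(9353) + 199 = 246 + 2√(9353), so γ^2 - 246 = 2√(9353); squaring, (γ^2 - 246)^2 = 4·9353, i.e. γ^4 - 492γ^2 + 60516 - 37412 = 0, i.e. γ^4 - 492γ^2 + 23104 = 0. So γ is a root of x^4 - 492x^2 + 23104. This polynomial is irreducible over Q: it has no rational root (each ±√47 ± √199 is irrational), and any factorization into two quadratics over Q would force √(9353) ∈ Q (pairing opposite roots) or √47, √199 ∈ Q (other pairings), all impossible. Hence [Q(γ):Q] = 4 = [Q(√47, √199):Q], so Q(γ) = Q(√47, √199).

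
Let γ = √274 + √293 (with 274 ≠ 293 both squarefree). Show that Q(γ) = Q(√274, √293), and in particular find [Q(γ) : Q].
[Q(γ) : Q] = 4 (equivalently, Q(γ) = Q(√274, √293))

Obviously Q(γ) ⊆ Q(√274, √293), and [Q(√274, √293):Q] = 4 (since 274, 293 are distinct squarefree integers > 1 with 80282 not a perfect square). To show equality we compute the minimal polynomial of γ. From γ = √274 + √293: γ^2 = 274 + 2√(80282) + 293 = 567 + 2√(80282), so γ^2 - 567 = 2√(80282); squaring, (γ^2 - 567)^2 = 4·80282, i.e. γ^4 - 1134γ^2 + 321489 - 321128 = 0, i.e. γ^4 - 1134γ^2 + 361 = 0. So γ is a root of x^4 - 1134x^2 + 361. This polynomial is irreducible over Q: it has no rational root (each ±√274 ± √293 is irrational), and any factorization into two quadratics over Q would force √(80282) ∈ Q (pairing opposite roots) or √274, √293 ∈ Q (other pairings), all impossible. Hence [Q(γ):Q] = 4 = [Q(√274, √293):Q], so Q(γ) = Q(√274, √293).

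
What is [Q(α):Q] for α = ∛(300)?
[Q(α):Q] = 3

The minimal polynomial of α is x^3 - 300, irreducible over Q since 300 is not a perfect cube (so x^3 - 300 has no rational root). Hence [Q(α):Q] = deg(m_α) = 3.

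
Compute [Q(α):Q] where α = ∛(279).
[Q(α):Q] = 3

The minimal polynomial of α is x^3 - 279, irreducible over Q since 279 is not a perfect cube (so x^3 - 279 has no rational root). Hence [Q(α):Q] = deg(m_α) = 3.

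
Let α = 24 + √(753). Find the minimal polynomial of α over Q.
m_α(x) = x^2 - 48x - 177

From α - 24 = √(753), squaring gives (α - 24)^2 = 753, i.e. α^2 - 48α + 576 = 753, so α^2 - 48α - 177 = 0. The discriminant of x^2 - 48x - 177 is (-48)^2 - 4·(-177) = 2304 + 708 = 3012, and 4·(753) is not a perfect square in Q since 753 is squarefree and ≠ 1. Hence x^2 - 48x - 177 is irreducible over Q and is the minimal polynomial of α.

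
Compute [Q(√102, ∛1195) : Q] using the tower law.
[Q(√102, ∛1195) : Q] = 6

Let L = Q(√102, ∛1195). Since Q(√102) ⊂ L and [Q(√102):Q] = 2, the tower law gives 2 | [L:Q]. Likewise Q(∛1195) ⊂ L with [Q(∛1195):Q] = 3 (because 1195 is not a perfect cube), so 3 | [L:Q]. As gcd(2,3) = 1, [L:Q] is divisible by 6. Conversely L is generated over Q by √102 and ∛1195, so [L:Q] ≤ 2·3 = 6. Therefore [Q(√102, ∛1195) : Q] = 6.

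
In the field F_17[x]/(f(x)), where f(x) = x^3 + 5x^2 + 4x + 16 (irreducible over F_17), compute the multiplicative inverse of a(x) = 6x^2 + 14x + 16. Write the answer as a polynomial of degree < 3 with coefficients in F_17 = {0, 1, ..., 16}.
a(x)^(-1) ≡ 14x^2 + 12x (mod f(x))

Since f is irreducible over F_17, F_17[x]/(f) is a field and a(x) ≠ 0 has an inverse. Apply the extended Euclidean algorithm to f(x) and a(x) in F_17[x]: f(x) = (3x + 8)·a(x) + (14x + 7);  a(x) = (15x + 2)·(14x + 7) + (2). The last nonzero remainder is the constant 2 = gcd(f, a) in F_17. Back-substituting through the division chain expresses 2 = s(x)·a(x) + t(x)·f(x) with s(x) ≡ 11x^2 + 7x (mod f), so (11x^2 + 7x)·a(x) ≡ 2 (mod f). Multiplying by 2^(-1) ≡ 9 in F_17 gives a(x)^(-1) ≡ 9·(11x^2 + 7x) ≡ 14x^2 + 12x (mod f). Check: (6x^2 + 14x + 16)·(14x^2 + 12x) = 16x^4 + 13x^3 + x^2 + 5x ≡ 1 (mod x^3 + 5x^2 + 4x + 16).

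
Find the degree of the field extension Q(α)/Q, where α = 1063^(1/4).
[Q(α):Q] = 4

α is a root of x^4 - 1063. By Eisenstein's criterion at the prime p = 1063 (which divides the constant term 1063 but p^2 = 1129969 does not, since 1063 is squarefree), x^4 - 1063 is irreducible over Q. Hence [Q(α):Q] = 4.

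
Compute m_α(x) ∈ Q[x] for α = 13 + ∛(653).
m_α(x) = x^3 - 39x^2 + 507x - 2850

Set β = α - 13 = ∛(653), so β^3 = 653. Then (α - 13)^3 - 653 = 0, i.e. α is a root of g(x) = (x - 13)^3 - 653 = x^3 - 39x^2 + 507x - 2850. Since g(x) = h(x - 13) where h(x) = x^3 - 653, and h is irreducible over Q (because 653 is not a perfect cube, so h has no rational root, and a monic cubic with no rational root is irreducible), g is also irreducible (irreducibility is preserved under the substitution x → x - 13). Hence m_α(x) = x^3 - 39x^2 + 507x - 2850.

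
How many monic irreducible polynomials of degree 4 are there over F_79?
There are 9735960 monic irreducible polynomials of degree 4 over F_79

Each element of F_{79^4} that lies in no proper subfield is a root of exactly one monic irreducible of degree 4 over F_79, and each such polynomial has 4 distinct roots in F_{79^4}. By Möbius inversion the count is N_79(4) = (1/4) Σ_{d|4} μ(4/d) · 79^d = (1/4)(μ(4)·79^1 + μ(2)·79^2 + μ(1)·79^4) = 38943840/4 = 9735960.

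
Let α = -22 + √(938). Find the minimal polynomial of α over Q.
m_α(x) = x^2 + 44x - 454

From α + 22 = √(938), squaring gives (α + 22)^2 = 938, i.e. α^2 + 44α + 484 = 938, so α^2 + 44α - 454 = 0. The discriminant of x^2 + 44x - 454 is (44)^2 - 4·(-454) = 1936 + 1816 = 3752, and 4·(938) is not a perfect square in Q since 938 is squarefree and ≠ 1. Hence x^2 + 44x - 454 is irreducible over Q and is the minimal polynomial of α.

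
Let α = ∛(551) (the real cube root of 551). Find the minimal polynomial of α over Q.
m_α(x) = x^3 - 551

α satisfies α^3 = 551, so x^3 - 551 annihilates α. By the rational root test, a rational root p/q (in lowest terms) of x^3 - 551 would satisfy p^3 = 551 q^3, forcing q = 1 and p^3 = 551; but 551 is not a perfect cube, contradiction. A monic cubic over Q with no rational root is irreducible (any nontrivial factorization would include a linear factor). Hence x^3 - 551 is the minimal polynomial of α, and in particular [Q(α):Q] = 3.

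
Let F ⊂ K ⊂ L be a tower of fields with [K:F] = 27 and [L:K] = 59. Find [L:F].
[L:F] = 1593

The tower law says that for any tower of field extensions F ⊂ K ⊂ L with finite degrees, [L:F] = [L:K] · [K:F]. Here this gives [L:F] = 59 · 27 = 1593.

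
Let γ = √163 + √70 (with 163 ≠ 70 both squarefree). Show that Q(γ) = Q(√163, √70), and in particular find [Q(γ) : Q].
[Q(γ) : Q] = 4 (equivalently, Q(γ) = Q(√163, √70))

Obviously Q(γ) ⊆ Q(√163, √70), and [Q(√163, √70):Q] = 4 (since 163, 70 are distinct squarefree integers > 1 with 11410 not a perfect square). To show equality we compute the minimal polynomial of γ. From γ = √163 + √70: γ^2 = 163 + 2√(11410) + 70 = 233 + 2√(11410), so γ^2 - 233 = 2√(11410); squaring, (γ^2 - 233)^2 = 4·11410, i.e. γ^4 - 466γ^2 + 54289 - 45640 = 0, i.e. γ^4 - 466γ^2 + 8649 = 0. So γ is a root of x^4 - 466x^2 + 8649. This polynomial is irreducible over Q: it has no rational root (each ±√163 ± √70 is irrational), and any factorization into two quadratics over Q would force √(11410) ∈ Q (pairing opposite roots) or √163, √70 ∈ Q (other pairings), all impossible. Hence [Q(γ):Q] = 4 = [Q(√163, √70):Q], so Q(γ) = Q(√163, √70).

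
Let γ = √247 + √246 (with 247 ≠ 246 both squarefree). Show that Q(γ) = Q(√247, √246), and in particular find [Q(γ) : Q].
[Q(γ) : Q] = 4 (equivalently, Q(γ) = Q(√247, √246))

Obviously Q(γ) ⊆ Q(√247, √246), and [Q(√247, √246):Q] = 4 (since 247, 246 are distinct squarefree integers > 1 with 60762 not a perfect square). To show equality we compute the minimal polynomial of γ. From γ = √247 + √246: γ^2 = 247 + 2√(60762) + 246 = 493 + 2√(60762), so γ^2 - 493 = 2√(60762); squaring, (γ^2 - 493)^2 = 4·60762, i.e. γ^4 - 986γ^2 + 243049 - 243048 = 0, i.e. γ^4 - 986γ^2 + 1 = 0. So γ is a root of x^4 - 986x^2 + 1. This polynomial is irreducible over Q: it has no rational root (each ±√247 ± √246 is irrational), and any factorization into two quadratics over Q would force √(60762) ∈ Q (pairing opposite roots) or √247, √246 ∈ Q (other pairings), all impossible. Hence [Q(γ):Q] = 4 = [Q(√247, √246):Q], so Q(γ) = Q(√247, √246).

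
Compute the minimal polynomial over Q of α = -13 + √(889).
m_α(x) = x^2 + 26x - 720

From α + 13 = √(889), squaring gives (α + 13)^2 = 889, i.e. α^2 + 26α + 169 = 889, so α^2 + 26α - 720 = 0. The discriminant of x^2 + 26x - 720 is (26)^2 - 4·(-720) = 676 + 2880 = 3556, and 4·(889) is not a perfect square in Q since 889 is squarefree and ≠ 1. Hence x^2 + 26x - 720 is irreducible over Q and is the minimal polynomial of α.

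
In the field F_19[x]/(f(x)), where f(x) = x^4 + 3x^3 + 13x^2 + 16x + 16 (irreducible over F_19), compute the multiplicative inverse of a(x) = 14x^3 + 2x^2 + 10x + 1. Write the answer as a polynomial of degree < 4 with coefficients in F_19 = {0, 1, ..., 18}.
a(x)^(-1) ≡ 11x^3 + 8x^2 + 17x + 6 (mod f(x))

Since f is irreducible over F_19, F_19[x]/(f) is a field and a(x) ≠ 0 has an inverse. Apply the extended Euclidean algorithm to f(x) and a(x) in F_19[x]: f(x) = (15x + 13)·a(x) + (8x^2 + 4x + 3);  a(x) = (16x + 16)·(8x^2 + 4x + 3) + (12x + 10);  (8x^2 + 4x + 3) = (7x + 4)·(12x + 10) + (1). The last nonzero remainder is the constant 1 = gcd(f, a) in F_19. Back-substituting through the division chain expresses 1 = s(x)·a(x) + t(x)·f(x) with s(x) ≡ 11x^3 + 8x^2 + 17x + 6 (mod f), so a(x)^(-1) ≡ s(x) = 11x^3 + 8x^2 + 17x + 6 (mod f). Check: (14x^3 + 2x^2 + 10x + 1)·(11x^3 + 8x^2 + 17x + 6) = 2x^6 + x^5 + 3x^4 + x + 6 ≡ 1 (mod x^4 + 3x^3 + 13x^2 + 16x + 16).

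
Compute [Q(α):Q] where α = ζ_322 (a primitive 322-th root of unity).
[Q(α):Q] = 132

The minimal polynomial of ζ_322 over Q is the 322-th cyclotomic polynomial Φ_322(x), which is irreducible over Q and has degree φ(322) = 132. Hence [Q(α):Q] = φ(322) = 132.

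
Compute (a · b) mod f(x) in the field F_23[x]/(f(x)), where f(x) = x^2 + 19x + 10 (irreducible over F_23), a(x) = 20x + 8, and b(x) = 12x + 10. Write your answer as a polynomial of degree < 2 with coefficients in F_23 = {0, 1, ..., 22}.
a · b ≡ 14x + 3 (mod f(x))

Multiply in F_23[x]: a(x)·b(x) = (20x + 8)·(12x + 10) = 10x^2 + 20x + 11. This has degree ≥ 2, so divide by f(x) over F_23: 10x^2 + 20x + 11 = (10)·(x^2 + 19x + 10) + (14x + 3). Hence a·b ≡ 14x + 3 (mod f). (F_23[x]/(f) is a field with 23^2 = 529 elements since f is irreducible of degree 2.)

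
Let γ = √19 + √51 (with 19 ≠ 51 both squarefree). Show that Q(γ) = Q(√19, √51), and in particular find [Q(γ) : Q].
[Q(γ) : Q] = 4 (equivalently, Q(γ) = Q(√19, √51))

Obviously Q(γ) ⊆ Q(√19, √51), and [Q(√19, √51):Q] = 4 (since 19, 51 are distinct squarefree integers > 1 with 969 not a perfect square). To show equality we compute the minimal polynomial of γ. From γ = √19 + √51: γ^2 = 19 + 2√(969) + 51 = 70 + 2√(969), so γ^2 - 70 = 2√(969); squaring, (γ^2 - 70)^2 = 4·969, i.e. γ^4 - 140γ^2 + 4900 - 3876 = 0, i.e. γ^4 - 140γ^2 + 1024 = 0. So γ is a root of x^4 - 140x^2 + 1024. This polynomial is irreducible over Q: it has no rational root (each ±√19 ± √51 is irrational), and any factorization into two quadratics over Q would force √(969) ∈ Q (pairing opposite roots) or √19, √51 ∈ Q (other pairings), all impossible. Hence [Q(γ):Q] = 4 = [Q(√19, √51):Q], so Q(γ) = Q(√19, √51).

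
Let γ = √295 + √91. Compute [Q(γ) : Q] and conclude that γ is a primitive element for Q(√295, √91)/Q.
[Q(γ) : Q] = 4 (equivalently, Q(γ) = Q(√295, √91))

Obviously Q(γ) ⊆ Q(√295, √91), and [Q(√295, √91):Q] = 4 (since 295, 91 are distinct squarefree integers > 1 with 26845 not a perfect square). To show equality we compute the minimal polynomial of γ. From γ = √295 + √91: γ^2 = 295 + 2√(26845) + 91 = 386 + 2√(26845), so γ^2 - 386 = 2√(26845); squaring, (γ^2 - 386)^2 = 4·26845, i.e. γ^4 - 772γ^2 + 148996 - 107380 = 0, i.e. γ^4 - 772γ^2 + 41616 = 0. So γ is a root of x^4 - 772x^2 + 41616. This polynomial is irreducible over Q: it has no rational root (each ±√295 ± √91 is irrational), and any factorization into two quadratics over Q would force √(26845) ∈ Q (pairing opposite roots) or √295, √91 ∈ Q (other pairings), all impossible. Hence [Q(γ):Q] = 4 = [Q(√295, √91):Q], so Q(γ) = Q(√295, √91).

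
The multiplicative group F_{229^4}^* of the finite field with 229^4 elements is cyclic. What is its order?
|F_{229^4}^*| = 2750058480

F_{229^4} has 229^4 = 2750058481 elements; its multiplicative group consists of all nonzero elements, so |F_{229^4}^*| = 2750058481 - 1 = 2750058480. (It is cyclic since any finite subgroup of the multiplicative group of a field is cyclic.)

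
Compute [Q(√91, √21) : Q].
[Q(√91, √21) : Q] = 4

[Q(√91):Q] = 2 (min poly x^2 - 91, irreducible since 91 is squarefree > 1). For the top step, suppose √21 ∈ Q(√91), say √21 = c + d√91 with c, d ∈ Q. Squaring: 21 = c^2 + 91d^2 + 2cd√91. Since √91 ∉ Q this forces 2cd = 0. If d = 0 then √21 = c ∈ Q, contradicting 21 squarefree > 1. If c = 0 then 21 = 91d^2, so 91·21 = (91d)^2 is a perfect square in Q — but 91·21 = 1911 is not a perfect square (since 91 and 21 are distinct squarefree integers). Contradiction. Hence √21 ∉ Q(√91), so x^2 - 21 stays irreducible over Q(√91) and [Q(√91, √21) : Q(√91)] = 2. By the tower law, [Q(√91, √21) : Q] = 2 · 2 = 4.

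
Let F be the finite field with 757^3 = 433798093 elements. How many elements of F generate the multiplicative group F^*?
There are φ(433798092) = 114400512 primitive elements

F_q^* is cyclic of order q - 1 = 433798092. A cyclic group of order m has exactly φ(m) generators. Here m = 433798092 = 2^2 · 3^4 · 7 · 13 · 14713, so the number of primitive elements is φ(433798092) = 114400512.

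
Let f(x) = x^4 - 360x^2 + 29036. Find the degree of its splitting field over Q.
[K : Q] = 4

Solving the quadratic in x^2: x^2 = (360 ± √(360^2 - 4·29036))/2 = (360 ± √13456)/2 = (360 ± 116)/2, giving x^2 = 238 or x^2 = 122. So f(x) = (x^2 - 238)(x^2 - 122) and the roots of f are ±√238, ±√122. Hence the splitting field is K = Q(√238, √122). Since 238 and 122 are distinct squarefree integers > 1, their product 29036 is not a perfect square, so √122 ∉ Q(√238). By the tower law [K:Q] = [Q(√238,√122):Q(√238)] · [Q(√238):Q] = 2 · 2 = 4.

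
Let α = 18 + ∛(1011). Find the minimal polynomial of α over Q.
m_α(x) = x^3 - 54x^2 + 972x - 6843

Set β = α - 18 = ∛(1011), so β^3 = 1011. Then (α - 18)^3 - 1011 = 0, i.e. α is a root of g(x) = (x - 18)^3 - 1011 = x^3 - 54x^2 + 972x - 6843. Since g(x) = h(x - 18) where h(x) = x^3 - 1011, and h is irreducible over Q (because 1011 is not a perfect cube, so h has no rational root, and a monic cubic with no rational root is irreducible), g is also irreducible (irreducibility is preserved under the substitution x → x - 18). Hence m_α(x) = x^3 - 54x^2 + 972x - 6843.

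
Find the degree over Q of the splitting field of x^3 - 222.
[K : Q] = 6

The roots of x^3 - 222 are ∛222, ω∛222, ω^2∛222 where ω = e^(2πi/3) is a primitive cube root of unity, so K = Q(∛222, ω). Now [Q(∛222):Q] = 3 (since 222 is not a perfect cube, x^3 - 222 is irreducible) and [Q(ω):Q] = 2. Both 2 and 3 divide [K:Q], and [K:Q] ≤ 3·2 = 6, so [K:Q] = 6. (Equivalently: Q(∛222) ⊂ R but ω ∉ R, so [K : Q(∛222)] = 2.)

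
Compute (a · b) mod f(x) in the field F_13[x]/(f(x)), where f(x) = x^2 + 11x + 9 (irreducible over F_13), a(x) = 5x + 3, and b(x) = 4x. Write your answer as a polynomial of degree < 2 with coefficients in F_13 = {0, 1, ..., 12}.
a · b ≡ 2 (mod f(x))

Multiply in F_13[x]: a(x)·b(x) = (5x + 3)·(4x) = 7x^2 + 12x. This has degree ≥ 2, so divide by f(x) over F_13: 7x^2 + 12x = (7)·(x^2 + 11x + 9) + (2). Hence a·b ≡ 2 (mod f). (F_13[x]/(f) is a field with 13^2 = 169 elements since f is irreducible of degree 2.)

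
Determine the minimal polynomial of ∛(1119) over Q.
m_α(x) = x^3 - 1119

α satisfies α^3 = 1119, so x^3 - 1119 annihilates α. By the rational root test, a rational root p/q (in lowest terms) of x^3 - 1119 would satisfy p^3 = 1119 q^3, forcing q = 1 and p^3 = 1119; but 1119 is not a perfect cube, contradiction. A monic cubic over Q with no rational root is irreducible (any nontrivial factorization would include a linear factor). Hence x^3 - 1119 is the minimal polynomial of α, and in particular [Q(α):Q] = 3.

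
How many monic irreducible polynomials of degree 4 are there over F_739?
There are 74561900130 monic irreducible polynomials of degree 4 over F_739

Each element of F_{739^4} that lies in no proper subfield is a root of exactly one monic irreducible of degree 4 over F_739, and each such polynomial has 4 distinct roots in F_{739^4}. By Möbius inversion the count is N_739(4) = (1/4) Σ_{d|4} μ(4/d) · 739^d = (1/4)(μ(4)·739^1 + μ(2)·739^2 + μ(1)·739^4) = 298247600520/4 = 74561900130.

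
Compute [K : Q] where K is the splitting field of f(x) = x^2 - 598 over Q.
[K : Q] = 2

f(x) = x^2 - 598 factors as (x - √598)(x + √598). The splitting field is K = Q(√598). Since 598 is squarefree and > 1, it is not a perfect square, so x^2 - 598 is irreducible over Q and [Q(√598) : Q] = 2. Hence [K : Q] = 2.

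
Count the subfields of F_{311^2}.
F_{311^2} has 2 subfields

The subfields of F_{p^n} are exactly the fields F_{p^d} for d | n (each is the fixed field of the unique index-d subgroup of Gal(F_{p^n}/F_p) ≅ Z/nZ). The divisors of n = 2 are {1, 2}, giving 2 subfields: F_{311^1}, F_{311^2}.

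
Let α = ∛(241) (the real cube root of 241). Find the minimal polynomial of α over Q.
m_α(x) = x^3 - 241

α satisfies α^3 = 241, so x^3 - 241 annihilates α. By the rational root test, a rational root p/q (in lowest terms) of x^3 - 241 would satisfy p^3 = 241 q^3, forcing q = 1 and p^3 = 241; but 241 is not a perfect cube, contradiction. A monic cubic over Q with no rational root is irreducible (any nontrivial factorization would include a linear factor). Hence x^3 - 241 is the minimal polynomial of α, and in particular [Q(α):Q] = 3.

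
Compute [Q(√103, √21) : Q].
[Q(√103, √21) : Q] = 4

[Q(√103):Q] = 2 (min poly x^2 - 103, irreducible since 103 is squarefree > 1). For the top step, suppose √21 ∈ Q(√103), say √21 = c + d√103 with c, d ∈ Q. Squaring: 21 = c^2 + 103d^2 + 2cd√103. Since √103 ∉ Q this forces 2cd = 0. If d = 0 then √21 = c ∈ Q, contradicting 21 squarefree > 1. If c = 0 then 21 = 103d^2, so 103·21 = (103d)^2 is a perfect square in Q — but 103·21 = 2163 is not a perfect square (since 103 and 21 are distinct squarefree integers). Contradiction. Hence √21 ∉ Q(√103), so x^2 - 21 stays irreducible over Q(√103) and [Q(√103, √21) : Q(√103)] = 2. By the tower law, [Q(√103, √21) : Q] = 2 · 2 = 4.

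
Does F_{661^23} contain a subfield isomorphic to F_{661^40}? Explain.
No: F_{661^40} is not a subfield of F_{661^23}

F_{p^m} embeds in F_{p^n} iff m | n. Here 40 ∤ 23 (since 23 = 0·40 + 23 with remainder 23 ≠ 0), so F_{661^40} is not a subfield of F_{661^23}. Equivalently: if it were, the tower law would give 40 = [F_{661^40}:F_661] dividing [F_{661^23}:F_661] = 23, contradiction.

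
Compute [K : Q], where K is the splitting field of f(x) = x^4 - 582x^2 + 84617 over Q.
[K : Q] = 4

Solving the quadratic in x^2: x^2 = (582 ± √(582^2 - 4·84617))/2 = (582 ± √256)/2 = (582 ± 16)/2, giving x^2 = 299 or x^2 = 283. So f(x) = (x^2 - 299)(x^2 - 283) and the roots of f are ±√299, ±√283. Hence the splitting field is K = Q(√299, √283). Since 299 and 283 are distinct squarefree integers > 1, their product 84617 is not a perfect square, so √283 ∉ Q(√299). By the tower law [K:Q] = [Q(√299,√283):Q(√299)] · [Q(√299):Q] = 2 · 2 = 4.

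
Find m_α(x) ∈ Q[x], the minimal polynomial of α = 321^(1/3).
m_α(x) = x^3 - 321

α satisfies α^3 = 321, so x^3 - 321 annihilates α. By the rational root test, a rational root p/q (in lowest terms) of x^3 - 321 would satisfy p^3 = 321 q^3, forcing q = 1 and p^3 = 321; but 321 is not a perfect cube, contradiction. A monic cubic over Q with no rational root is irreducible (any nontrivial factorization would include a linear factor). Hence x^3 - 321 is the minimal polynomial of α, and in particular [Q(α):Q] = 3.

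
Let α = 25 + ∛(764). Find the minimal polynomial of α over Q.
m_α(x) = x^3 - 75x^2 + 1875x - 16389

Set β = α - 25 = ∛(764), so β^3 = 764. Then (α - 25)^3 - 764 = 0, i.e. α is a root of g(x) = (x - 25)^3 - 764 = x^3 - 75x^2 + 1875x - 16389. Since g(x) = h(x - 25) where h(x) = x^3 - 764, and h is irreducible over Q (because 764 is not a perfect cube, so h has no rational root, and a monic cubic with no rational root is irreducible), g is also irreducible (irreducibility is preserved under the substitution x → x - 25). Hence m_α(x) = x^3 - 75x^2 + 1875x - 16389.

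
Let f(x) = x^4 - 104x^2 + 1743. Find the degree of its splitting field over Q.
[K : Q] = 4

Solving the quadratic in x^2: x^2 = (104 ± √(104^2 - 4·1743))/2 = (104 ± √3844)/2 = (104 ± 62)/2, giving x^2 = 83 or x^2 = 21. So f(x) = (x^2 - 83)(x^2 - 21) and the roots of f are ±√83, ±√21. Hence the splitting field is K = Q(√83, √21). Since 83 and 21 are distinct squarefree integers > 1, their product 1743 is not a perfect square, so √21 ∉ Q(√83). By the tower law [K:Q] = [Q(√83,√21):Q(√83)] · [Q(√83):Q] = 2 · 2 = 4.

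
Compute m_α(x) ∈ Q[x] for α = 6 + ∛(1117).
m_α(x) = x^3 - 18x^2 + 108x - 1333

Set β = α - 6 = ∛(1117), so β^3 = 1117. Then (α - 6)^3 - 1117 = 0, i.e. α is a root of g(x) = (x - 6)^3 - 1117 = x^3 - 18x^2 + 108x - 1333. Since g(x) = h(x - 6) where h(x) = x^3 - 1117, and h is irreducible over Q (because 1117 is not a perfect cube, so h has no rational root, and a monic cubic with no rational root is irreducible), g is also irreducible (irreducibility is preserved under the substitution x → x - 6). Hence m_α(x) = x^3 - 18x^2 + 108x - 1333.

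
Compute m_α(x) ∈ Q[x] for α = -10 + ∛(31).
m_α(x) = x^3 + 30x^2 + 300x + 969

Set β = α + 10 = ∛(31), so β^3 = 31. Then (α + 10)^3 - 31 = 0, i.e. α is a root of g(x) = (x + 10)^3 - 31 = x^3 + 30x^2 + 300x + 969. Since g(x) = h(x + 10) where h(x) = x^3 - 31, and h is irreducible over Q (because 31 is not a perfect cube, so h has no rational root, and a monic cubic with no rational root is irreducible), g is also irreducible (irreducibility is preserved under the substitution x → x + 10). Hence m_α(x) = x^3 + 30x^2 + 300x + 969.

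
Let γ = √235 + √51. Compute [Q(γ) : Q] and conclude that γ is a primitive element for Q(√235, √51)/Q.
[Q(γ) : Q] = 4 (equivalently, Q(γ) = Q(√235, √51))

Obviously Q(γ) ⊆ Q(√235, √51), and [Q(√235, √51):Q] = 4 (since 235, 51 are distinct squarefree integers > 1 with 11985 not a perfect square). To show equality we compute the minimal polynomial of γ. From γ = √235 + √51: γ^2 = 235 + 2√(11985) + 51 = 286 + 2√(11985), so γ^2 - 286 = 2√(11985); squaring, (γ^2 - 286)^2 = 4·11985, i.e. γ^4 - 572γ^2 + 81796 - 47940 = 0, i.e. γ^4 - 572γ^2 + 33856 = 0. So γ is a root of x^4 - 572x^2 + 33856. This polynomial is irreducible over Q: it has no rational root (each ±√235 ± √51 is irrational), and any factorization into two quadratics over Q would force √(11985) ∈ Q (pairing opposite roots) or √235, √51 ∈ Q (other pairings), all impossible. Hence [Q(γ):Q] = 4 = [Q(√235, √51):Q], so Q(γ) = Q(√235, √51).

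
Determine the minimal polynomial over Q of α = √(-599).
m_α(x) = x^2 + 599

α satisfies α^2 + 599 = 0, so x^2 + 599 annihilates α. Since d = -599 is squarefree and ≠ 1, it is not a perfect square in Q, so x^2 + 599 has no rational root and is therefore irreducible over Q (a degree-2 polynomial over a field is irreducible iff it has no root). Hence m_α(x) = x^2 + 599.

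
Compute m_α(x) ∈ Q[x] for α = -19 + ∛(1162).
m_α(x) = x^3 + 57x^2 + 1083x + 5697

Set β = α + 19 = ∛(1162), so β^3 = 1162. Then (α + 19)^3 - 1162 = 0, i.e. α is a root of g(x) = (x + 19)^3 - 1162 = x^3 + 57x^2 + 1083x + 5697. Since g(x) = h(x + 19) where h(x) = x^3 - 1162, and h is irreducible over Q (because 1162 is not a perfect cube, so h has no rational root, and a monic cubic with no rational root is irreducible), g is also irreducible (irreducibility is preserved under the substitution x → x + 19). Hence m_α(x) = x^3 + 57x^2 + 1083x + 5697.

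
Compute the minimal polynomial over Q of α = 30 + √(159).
m_α(x) = x^2 - 60x + 741

From α - 30 = √(159), squaring gives (α - 30)^2 = 159, i.e. α^2 - 60α + 900 = 159, so α^2 - 60α + 741 = 0. The discriminant of x^2 - 60x + 741 is (-60)^2 - 4·(741) = 3600 - 2964 = 636, and 4·(159) is not a perfect square in Q since 159 is squarefree and ≠ 1. Hence x^2 - 60x + 741 is irreducible over Q and is the minimal polynomial of α.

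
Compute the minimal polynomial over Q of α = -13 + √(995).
m_α(x) = x^2 + 26x - 826

From α + 13 = √(995), squaring gives (α + 13)^2 = 995, i.e. α^2 + 26α + 169 = 995, so α^2 + 26α - 826 = 0. The discriminant of x^2 + 26x - 826 is (26)^2 - 4·(-826) = 676 + 3304 = 3980, and 4·(995) is not a perfect square in Q since 995 is squarefree and ≠ 1. Hence x^2 + 26x - 826 is irreducible over Q and is the minimal polynomial of α.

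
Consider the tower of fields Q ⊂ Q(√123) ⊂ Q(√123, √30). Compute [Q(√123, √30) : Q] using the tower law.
[Q(√123, √30) : Q] = 4

[Q(√123):Q] = 2 (min poly x^2 - 123, irreducible since 123 is squarefree > 1). For the top step, suppose √30 ∈ Q(√123), say √30 = c + d√123 with c, d ∈ Q. Squaring: 30 = c^2 + 123d^2 + 2cd√123. Since √123 ∉ Q this forces 2cd = 0. If d = 0 then √30 = c ∈ Q, contradicting 30 squarefree > 1. If c = 0 then 30 = 123d^2, so 123·30 = (123d)^2 is a perfect square in Q — but 123·30 = 3690 is not a perfect square (since 123 and 30 are distinct squarefree integers). Contradiction. Hence √30 ∉ Q(√123), so x^2 - 30 stays irreducible over Q(√123) and [Q(√123, √30) : Q(√123)] = 2. By the tower law, [Q(√123, √30) : Q] = 2 · 2 = 4.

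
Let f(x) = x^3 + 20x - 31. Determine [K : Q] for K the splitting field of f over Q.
[K : Q] = 6

By the rational root test, any rational root of the monic integer polynomial f(x) = x^3 + 20x - 31 must be an integer dividing the constant term -31, i.e. one of ±{1, 31}. Evaluating: f(1) = -10, f(-1) = -52, f(31) = 30380, f(-31) = -30442; none is 0, so f has no rational root and is therefore irreducible over Q (a cubic with no linear factor over a field is irreducible). For an irreducible cubic, the Galois group is A_3 or S_3 according as the discriminant disc(f) = -4a^3 - 27b^2 = -4·(20)^3 - 27·(-31)^2 = -57947 is or is not a square in Q. Here disc(f) = -57947 is not a perfect square in Q, so the Galois group of f over Q is not contained in A_3 and must be all of S_3. The splitting field has degree |S_3| = 6 over Q, so [K : Q] = 6.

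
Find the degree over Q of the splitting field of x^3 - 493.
[K : Q] = 6

The roots of x^3 - 493 are ∛493, ω∛493, ω^2∛493 where ω = e^(2πi/3) is a primitive cube root of unity, so K = Q(∛493, ω). Now [Q(∛493):Q] = 3 (since 493 is not a perfect cube, x^3 - 493 is irreducible) and [Q(ω):Q] = 2. Both 2 and 3 divide [K:Q], and [K:Q] ≤ 3·2 = 6, so [K:Q] = 6. (Equivalently: Q(∛493) ⊂ R but ω ∉ R, so [K : Q(∛493)] = 2.)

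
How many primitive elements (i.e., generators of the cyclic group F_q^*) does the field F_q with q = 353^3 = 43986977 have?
There are φ(43986976) = 18938880 primitive elements

F_q^* is cyclic of order q - 1 = 43986976. A cyclic group of order m has exactly φ(m) generators. Here m = 43986976 = 2^5 · 11 · 19 · 6577, so the number of primitive elements is φ(43986976) = 18938880.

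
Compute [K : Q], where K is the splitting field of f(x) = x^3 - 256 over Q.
[K : Q] = 6

The roots of x^3 - 256 are ∛256, ω∛256, ω^2∛256 where ω = e^(2πi/3) is a primitive cube root of unity, so K = Q(∛256, ω). Now [Q(∛256):Q] = 3 (since 256 is not a perfect cube, x^3 - 256 is irreducible) and [Q(ω):Q] = 2. Both 2 and 3 divide [K:Q], and [K:Q] ≤ 3·2 = 6, so [K:Q] = 6. (Equivalently: Q(∛256) ⊂ R but ω ∉ R, so [K : Q(∛256)] = 2.)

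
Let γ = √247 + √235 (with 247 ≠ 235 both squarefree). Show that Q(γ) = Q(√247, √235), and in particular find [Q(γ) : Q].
[Q(γ) : Q] = 4 (equivalently, Q(γ) = Q(√247, √235))

Obviously Q(γ) ⊆ Q(√247, √235), and [Q(√247, √235):Q] = 4 (since 247, 235 are distinct squarefree integers > 1 with 58045 not a perfect square). To show equality we compute the minimal polynomial of γ. From γ = √247 + √235: γ^2 = 247 + 2√(58045) + 235 = 482 + 2√(58045), so γ^2 - 482 = 2√(58045); squaring, (γ^2 - 482)^2 = 4·58045, i.e. γ^4 - 964γ^2 + 232324 - 232180 = 0, i.e. γ^4 - 964γ^2 + 144 = 0. So γ is a root of x^4 - 964x^2 + 144. This polynomial is irreducible over Q: it has no rational root (each ±√247 ± √235 is irrational), and any factorization into two quadratics over Q would force √(58045) ∈ Q (pairing opposite roots) or √247, √235 ∈ Q (other pairings), all impossible. Hence [Q(γ):Q] = 4 = [Q(√247, √235):Q], so Q(γ) = Q(√247, √235).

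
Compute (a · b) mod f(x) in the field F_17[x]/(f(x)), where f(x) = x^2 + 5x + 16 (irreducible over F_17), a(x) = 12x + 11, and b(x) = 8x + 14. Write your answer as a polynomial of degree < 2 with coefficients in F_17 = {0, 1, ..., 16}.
a · b ≡ 14x + 12 (mod f(x))

Multiply in F_17[x]: a(x)·b(x) = (12x + 11)·(8x + 14) = 11x^2 + x + 1. This has degree ≥ 2, so divide by f(x) over F_17: 11x^2 + x + 1 = (11)·(x^2 + 5x + 16) + (14x + 12). Hence a·b ≡ 14x + 12 (mod f). (F_17[x]/(f) is a field with 17^2 = 289 elements since f is irreducible of degree 2.)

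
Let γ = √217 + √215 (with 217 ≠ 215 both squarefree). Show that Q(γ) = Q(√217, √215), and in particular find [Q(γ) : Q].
[Q(γ) : Q] = 4 (equivalently, Q(γ) = Q(√217, √215))

Obviously Q(γ) ⊆ Q(√217, √215), and [Q(√217, √215):Q] = 4 (since 217, 215 are distinct squarefree integers > 1 with 46655 not a perfect square). To show equality we compute the minimal polynomial of γ. From γ = √217 + √215: γ^2 = 217 + 2√(46655) + 215 = 432 + 2√(46655), so γ^2 - 432 = 2√(46655); squaring, (γ^2 - 432)^2 = 4·46655, i.e. γ^4 - 864γ^2 + 186624 - 186620 = 0, i.e. γ^4 - 864γ^2 + 4 = 0. So γ is a root of x^4 - 864x^2 + 4. This polynomial is irreducible over Q: it has no rational root (each ±√217 ± √215 is irrational), and any factorization into two quadratics over Q would force √(46655) ∈ Q (pairing opposite roots) or √217, √215 ∈ Q (other pairings), all impossible. Hence [Q(γ):Q] = 4 = [Q(√217, √215):Q], so Q(γ) = Q(√217, √215).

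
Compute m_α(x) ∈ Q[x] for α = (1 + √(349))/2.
m_α(x) = x^2 - x - 87

From 2α - 1 = √(349), squaring gives (2α - 1)^2 = 349, i.e. 4α^2 - 4α + 1 = 349, so α^2 - α + (1 - 349)/4 = 0. Since 349 ≡ 1 (mod 4), (1 - 349)/4 = -87 ∈ Z. The polynomial x^2 - x - 87 has discriminant 1 - 4·(-87) = 349, which is not a perfect square in Q (d = 349 is squarefree and ≠ 1), so x^2 - x - 87 is irreducible over Q. It is the minimal polynomial of α.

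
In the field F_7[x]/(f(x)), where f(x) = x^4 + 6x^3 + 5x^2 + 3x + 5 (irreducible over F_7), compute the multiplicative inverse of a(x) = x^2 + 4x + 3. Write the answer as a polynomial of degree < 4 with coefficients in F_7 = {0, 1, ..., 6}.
a(x)^(-1) ≡ 3x^2 + 6x + 3 (mod f(x))

Since f is irreducible over F_7, F_7[x]/(f) is a field and a(x) ≠ 0 has an inverse. Apply the extended Euclidean algorithm to f(x) and a(x) in F_7[x]: f(x) = (x^2 + 2x + 1)·a(x) + (2). The last nonzero remainder is the constant 2 = gcd(f, a) in F_7. Back-substituting through the division chain expresses 2 = s(x)·a(x) + t(x)·f(x) with s(x) ≡ 6x^2 + 5x + 6 (mod f), so (6x^2 + 5x + 6)·a(x) ≡ 2 (mod f). Multiplying by 2^(-1) ≡ 4 in F_7 gives a(x)^(-1) ≡ 4·(6x^2 + 5x + 6) ≡ 3x^2 + 6x + 3 (mod f). Check: (x^2 + 4x + 3)·(3x^2 + 6x + 3) = 3x^4 + 4x^3 + x^2 + 2x + 2 ≡ 1 (mod x^4 + 6x^3 + 5x^2 + 3x + 5).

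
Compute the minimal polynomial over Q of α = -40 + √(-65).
m_α(x) = x^2 + 80x + 1665

From α + 40 = √(-65), squaring gives (α + 40)^2 = -65, i.e. α^2 + 80α + 1600 = -65, so α^2 + 80α + 1665 = 0. The discriminant of x^2 + 80x + 1665 is (80)^2 - 4·(1665) = 6400 - 6660 = -260, and 4·(-65) is not a perfect square in Q since -65 is squarefree and ≠ 1. Hence x^2 + 80x + 1665 is irreducible over Q and is the minimal polynomial of α.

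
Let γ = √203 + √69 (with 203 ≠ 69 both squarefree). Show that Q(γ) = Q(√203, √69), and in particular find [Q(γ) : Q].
[Q(γ) : Q] = 4 (equivalently, Q(γ) = Q(√203, √69))

Obviously Q(γ) ⊆ Q(√203, √69), and [Q(√203, √69):Q] = 4 (since 203, 69 are distinct squarefree integers > 1 with 14007 not a perfect square). To show equality we compute the minimal polynomial of γ. From γ = √203 + √69: γ^2 = 203 + 2√(14007) + 69 = 272 + 2√(14007), so γ^2 - 272 = 2√(14007); squaring, (γ^2 - 272)^2 = 4·14007, i.e. γ^4 - 544γ^2 + 73984 - 56028 = 0, i.e. γ^4 - 544γ^2 + 17956 = 0. So γ is a root of x^4 - 544x^2 + 17956. This polynomial is irreducible over Q: it has no rational root (each ±√203 ± √69 is irrational), and any factorization into two quadratics over Q would force √(14007) ∈ Q (pairing opposite roots) or √203, √69 ∈ Q (other pairings), all impossible. Hence [Q(γ):Q] = 4 = [Q(√203, √69):Q], so Q(γ) = Q(√203, √69).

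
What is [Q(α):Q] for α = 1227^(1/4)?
[Q(α):Q] = 4

α is a root of x^4 - 1227. By Eisenstein's criterion at the prime p = 3 (which divides the constant term 1227 but p^2 = 9 does not, since 1227 is squarefree), x^4 - 1227 is irreducible over Q. Hence [Q(α):Q] = 4.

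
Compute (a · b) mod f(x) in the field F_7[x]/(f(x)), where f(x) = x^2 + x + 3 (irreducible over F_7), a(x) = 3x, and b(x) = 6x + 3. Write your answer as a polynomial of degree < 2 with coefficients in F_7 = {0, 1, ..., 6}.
a · b ≡ 5x + 2 (mod f(x))

Multiply in F_7[x]: a(x)·b(x) = (3x)·(6x + 3) = 4x^2 + 2x. This has degree ≥ 2, so divide by f(x) over F_7: 4x^2 + 2x = (4)·(x^2 + x + 3) + (5x + 2). Hence a·b ≡ 5x + 2 (mod f). (F_7[x]/(f) is a field with 7^2 = 49 elements since f is irreducible of degree 2.)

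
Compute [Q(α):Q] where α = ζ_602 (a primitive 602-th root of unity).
[Q(α):Q] = 252

The minimal polynomial of ζ_602 over Q is the 602-th cyclotomic polynomial Φ_602(x), which is irreducible over Q and has degree φ(602) = 252. Hence [Q(α):Q] = φ(602) = 252.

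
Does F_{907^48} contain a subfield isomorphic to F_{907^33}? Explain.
No: F_{907^33} is not a subfield of F_{907^48}

F_{p^m} embeds in F_{p^n} iff m | n. Here 33 ∤ 48 (since 48 = 1·33 + 15 with remainder 15 ≠ 0), so F_{907^33} is not a subfield of F_{907^48}. Equivalently: if it were, the tower law would give 33 = [F_{907^33}:F_907] dividing [F_{907^48}:F_907] = 48, contradiction.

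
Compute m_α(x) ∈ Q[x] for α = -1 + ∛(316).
m_α(x) = x^3 + 3x^2 + 3x - 315

Set β = α + 1 = ∛(316), so β^3 = 316. Then (α + 1)^3 - 316 = 0, i.e. α is a root of g(x) = (x + 1)^3 - 316 = x^3 + 3x^2 + 3x - 315. Since g(x) = h(x + 1) where h(x) = x^3 - 316, and h is irreducible over Q (because 316 is not a perfect cube, so h has no rational root, and a monic cubic with no rational root is irreducible), g is also irreducible (irreducibility is preserved under the substitution x → x + 1). Hence m_α(x) = x^3 + 3x^2 + 3x - 315.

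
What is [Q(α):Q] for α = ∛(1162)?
[Q(α):Q] = 3

The minimal polynomial of α is x^3 - 1162, irreducible over Q since 1162 is not a perfect cube (so x^3 - 1162 has no rational root). Hence [Q(α):Q] = deg(m_α) = 3.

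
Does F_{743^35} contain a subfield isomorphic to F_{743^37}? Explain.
No: F_{743^37} is not a subfield of F_{743^35}

F_{p^m} embeds in F_{p^n} iff m | n. Here 37 ∤ 35 (since 35 = 0·37 + 35 with remainder 35 ≠ 0), so F_{743^37} is not a subfield of F_{743^35}. Equivalently: if it were, the tower law would give 37 = [F_{743^37}:F_743] dividing [F_{743^35}:F_743] = 35, contradiction.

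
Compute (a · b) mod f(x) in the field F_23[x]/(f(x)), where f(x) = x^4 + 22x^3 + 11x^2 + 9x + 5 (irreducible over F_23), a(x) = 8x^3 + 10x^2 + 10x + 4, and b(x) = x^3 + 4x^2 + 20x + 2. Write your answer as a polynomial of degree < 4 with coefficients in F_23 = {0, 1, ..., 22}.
a · b ≡ 17x^3 + 16x^2 + 4x + 22 (mod f(x))

Multiply in F_23[x]: a(x)·b(x) = (8x^3 + 10x^2 + 10x + 4)·(x^3 + 4x^2 + 20x + 2) = 8x^6 + 19x^5 + 3x^4 + 7x^3 + 6x^2 + 8x + 8. This has degree ≥ 4, so divide by f(x) over F_23: 8x^6 + 19x^5 + 3x^4 + 7x^3 + 6x^2 + 8x + 8 = (8x^2 + 4x + 11)·(x^4 + 22x^3 + 11x^2 + 9x + 5) + (17x^3 + 16x^2 + 4x + 22). Hence a·b ≡ 17x^3 + 16x^2 + 4x + 22 (mod f). (F_23[x]/(f) is a field with 23^4 = 279841 elements since f is irreducible of degree 4.)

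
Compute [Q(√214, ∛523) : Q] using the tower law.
[Q(√214, ∛523) : Q] = 6

Let L = Q(√214, ∛523). Since Q(√214) ⊂ L and [Q(√214):Q] = 2, the tower law gives 2 | [L:Q]. Likewise Q(∛523) ⊂ L with [Q(∛523):Q] = 3 (because 523 is not a perfect cube), so 3 | [L:Q]. As gcd(2,3) = 1, [L:Q] is divisible by 6. Conversely L is generated over Q by √214 and ∛523, so [L:Q] ≤ 2·3 = 6. Therefore [Q(√214, ∛523) : Q] = 6.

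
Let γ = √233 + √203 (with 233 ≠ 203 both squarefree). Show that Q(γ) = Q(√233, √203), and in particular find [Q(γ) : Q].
[Q(γ) : Q] = 4 (equivalently, Q(γ) = Q(√233, √203))

Obviously Q(γ) ⊆ Q(√233, √203), and [Q(√233, √203):Q] = 4 (since 233, 203 are distinct squarefree integers > 1 with 47299 not a perfect square). To show equality we compute the minimal polynomial of γ. From γ = √233 + √203: γ^2 = 233 + 2√(47299) + 203 = 436 + 2√(47299), so γ^2 - 436 = 2√(47299); squaring, (γ^2 - 436)^2 = 4·47299, i.e. γ^4 - 872γ^2 + 190096 - 189196 = 0, i.e. γ^4 - 872γ^2 + 900 = 0. So γ is a root of x^4 - 872x^2 + 900. This polynomial is irreducible over Q: it has no rational root (each ±√233 ± √203 is irrational), and any factorization into two quadratics over Q would force √(47299) ∈ Q (pairing opposite roots) or √233, √203 ∈ Q (other pairings), all impossible. Hence [Q(γ):Q] = 4 = [Q(√233, √203):Q], so Q(γ) = Q(√233, √203).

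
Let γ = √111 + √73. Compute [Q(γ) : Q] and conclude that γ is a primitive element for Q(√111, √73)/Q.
[Q(γ) : Q] = 4 (equivalently, Q(γ) = Q(√111, √73))

Obviously Q(γ) ⊆ Q(√111, √73), and [Q(√111, √73):Q] = 4 (since 111, 73 are distinct squarefree integers > 1 with 8103 not a perfect square). To show equality we compute the minimal polynomial of γ. From γ = √111 + √73: γ^2 = 111 + 2√(8103) + 73 = 184 + 2√(8103), so γ^2 - 184 = 2√(8103); squaring, (γ^2 - 184)^2 = 4·8103, i.e. γ^4 - 368γ^2 + 33856 - 32412 = 0, i.e. γ^4 - 368γ^2 + 1444 = 0. So γ is a root of x^4 - 368x^2 + 1444. This polynomial is irreducible over Q: it has no rational root (each ±√111 ± √73 is irrational), and any factorization into two quadratics over Q would force √(8103) ∈ Q (pairing opposite roots) or √111, √73 ∈ Q (other pairings), all impossible. Hence [Q(γ):Q] = 4 = [Q(√111, √73):Q], so Q(γ) = Q(√111, √73).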